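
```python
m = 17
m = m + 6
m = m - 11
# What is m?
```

Trace (tracking m):
m = 17  # -> m = 17
m = m + 6  # -> m = 23
m = m - 11  # -> m = 12

Answer: 12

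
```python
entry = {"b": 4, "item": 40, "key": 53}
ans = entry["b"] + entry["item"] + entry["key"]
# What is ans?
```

Trace (tracking ans):
entry = {'b': 4, 'item': 40, 'key': 53}  # -> entry = {'b': 4, 'item': 40, 'key': 53}
ans = entry['b'] + entry['item'] + entry['key']  # -> ans = 97

Answer: 97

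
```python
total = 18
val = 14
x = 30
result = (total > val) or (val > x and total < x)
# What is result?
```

Trace (tracking result):
total = 18  # -> total = 18
val = 14  # -> val = 14
x = 30  # -> x = 30
result = total > val or (val > x and total < x)  # -> result = True

Answer: True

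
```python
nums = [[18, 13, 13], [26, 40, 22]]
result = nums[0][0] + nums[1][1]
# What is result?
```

Answer: 58

Derivation:
Trace (tracking result):
nums = [[18, 13, 13], [26, 40, 22]]  # -> nums = [[18, 13, 13], [26, 40, 22]]
result = nums[0][0] + nums[1][1]  # -> result = 58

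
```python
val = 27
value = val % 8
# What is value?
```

Trace (tracking value):
val = 27  # -> val = 27
value = val % 8  # -> value = 3

Answer: 3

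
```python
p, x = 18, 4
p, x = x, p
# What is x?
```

Trace (tracking x):
p, x = (18, 4)  # -> p = 18, x = 4
p, x = (x, p)  # -> p = 4, x = 18

Answer: 18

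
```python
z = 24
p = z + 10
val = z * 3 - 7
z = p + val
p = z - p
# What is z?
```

Answer: 99

Derivation:
Trace (tracking z):
z = 24  # -> z = 24
p = z + 10  # -> p = 34
val = z * 3 - 7  # -> val = 65
z = p + val  # -> z = 99
p = z - p  # -> p = 65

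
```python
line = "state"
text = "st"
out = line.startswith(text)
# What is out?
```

Answer: True

Derivation:
Trace (tracking out):
line = 'state'  # -> line = 'state'
text = 'st'  # -> text = 'st'
out = line.startswith(text)  # -> out = True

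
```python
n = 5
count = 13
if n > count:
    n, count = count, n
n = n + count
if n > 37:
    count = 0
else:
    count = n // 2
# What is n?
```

Trace (tracking n):
n = 5  # -> n = 5
count = 13  # -> count = 13
if n > count:  # condition is False
n = n + count  # -> n = 18
if n > 37:  # condition is False
else:
    count = n // 2  # -> count = 9

Answer: 18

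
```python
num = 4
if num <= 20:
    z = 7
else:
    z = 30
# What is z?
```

Answer: 7

Derivation:
Trace (tracking z):
num = 4  # -> num = 4
if num <= 20:  # condition is True
    z = 7  # -> z = 7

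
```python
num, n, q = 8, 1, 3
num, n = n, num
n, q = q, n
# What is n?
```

Trace (tracking n):
num, n, q = (8, 1, 3)  # -> num = 8, n = 1, q = 3
num, n = (n, num)  # -> num = 1, n = 8
n, q = (q, n)  # -> n = 3, q = 8

Answer: 3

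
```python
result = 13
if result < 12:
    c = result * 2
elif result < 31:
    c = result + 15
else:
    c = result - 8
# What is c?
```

Trace (tracking c):
result = 13  # -> result = 13
if result < 12:  # condition is False
elif result < 31:  # condition is True
    c = result + 15  # -> c = 28

Answer: 28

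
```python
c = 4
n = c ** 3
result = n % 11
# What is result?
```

Answer: 9

Derivation:
Trace (tracking result):
c = 4  # -> c = 4
n = c ** 3  # -> n = 64
result = n % 11  # -> result = 9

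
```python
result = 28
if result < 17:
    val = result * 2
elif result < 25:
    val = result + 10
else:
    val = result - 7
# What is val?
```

Answer: 21

Derivation:
Trace (tracking val):
result = 28  # -> result = 28
if result < 17:  # condition is False
elif result < 25:  # condition is False
else:
    val = result - 7  # -> val = 21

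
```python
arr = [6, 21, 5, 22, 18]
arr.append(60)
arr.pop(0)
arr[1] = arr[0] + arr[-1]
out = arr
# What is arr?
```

Trace (tracking arr):
arr = [6, 21, 5, 22, 18]  # -> arr = [6, 21, 5, 22, 18]
arr.append(60)  # -> arr = [6, 21, 5, 22, 18, 60]
arr.pop(0)  # -> arr = [21, 5, 22, 18, 60]
arr[1] = arr[0] + arr[-1]  # -> arr = [21, 81, 22, 18, 60]
out = arr  # -> out = [21, 81, 22, 18, 60]

Answer: [21, 81, 22, 18, 60]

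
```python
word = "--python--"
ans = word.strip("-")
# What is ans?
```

Answer: 'python'

Derivation:
Trace (tracking ans):
word = '--python--'  # -> word = '--python--'
ans = word.strip('-')  # -> ans = 'python'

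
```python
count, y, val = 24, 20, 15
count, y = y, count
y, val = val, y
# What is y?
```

Answer: 15

Derivation:
Trace (tracking y):
count, y, val = (24, 20, 15)  # -> count = 24, y = 20, val = 15
count, y = (y, count)  # -> count = 20, y = 24
y, val = (val, y)  # -> y = 15, val = 24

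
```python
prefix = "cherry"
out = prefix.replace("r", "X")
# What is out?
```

Answer: 'cheXXy'

Derivation:
Trace (tracking out):
prefix = 'cherry'  # -> prefix = 'cherry'
out = prefix.replace('r', 'X')  # -> out = 'cheXXy'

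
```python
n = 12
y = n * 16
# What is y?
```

Trace (tracking y):
n = 12  # -> n = 12
y = n * 16  # -> y = 192

Answer: 192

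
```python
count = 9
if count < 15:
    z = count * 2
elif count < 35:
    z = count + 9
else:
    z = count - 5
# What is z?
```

Trace (tracking z):
count = 9  # -> count = 9
if count < 15:  # condition is True
    z = count * 2  # -> z = 18

Answer: 18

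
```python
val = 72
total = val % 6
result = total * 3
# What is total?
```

Answer: 0

Derivation:
Trace (tracking total):
val = 72  # -> val = 72
total = val % 6  # -> total = 0
result = total * 3  # -> result = 0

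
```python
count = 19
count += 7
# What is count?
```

Trace (tracking count):
count = 19  # -> count = 19
count += 7  # -> count = 26

Answer: 26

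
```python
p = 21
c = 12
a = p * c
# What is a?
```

Trace (tracking a):
p = 21  # -> p = 21
c = 12  # -> c = 12
a = p * c  # -> a = 252

Answer: 252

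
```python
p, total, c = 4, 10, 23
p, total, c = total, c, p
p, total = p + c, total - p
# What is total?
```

Answer: 13

Derivation:
Trace (tracking total):
p, total, c = (4, 10, 23)  # -> p = 4, total = 10, c = 23
p, total, c = (total, c, p)  # -> p = 10, total = 23, c = 4
p, total = (p + c, total - p)  # -> p = 14, total = 13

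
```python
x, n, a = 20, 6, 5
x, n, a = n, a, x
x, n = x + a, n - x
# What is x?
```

Trace (tracking x):
x, n, a = (20, 6, 5)  # -> x = 20, n = 6, a = 5
x, n, a = (n, a, x)  # -> x = 6, n = 5, a = 20
x, n = (x + a, n - x)  # -> x = 26, n = -1

Answer: 26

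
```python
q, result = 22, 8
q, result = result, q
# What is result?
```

Answer: 22

Derivation:
Trace (tracking result):
q, result = (22, 8)  # -> q = 22, result = 8
q, result = (result, q)  # -> q = 8, result = 22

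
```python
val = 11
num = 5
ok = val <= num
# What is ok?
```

Trace (tracking ok):
val = 11  # -> val = 11
num = 5  # -> num = 5
ok = val <= num  # -> ok = False

Answer: False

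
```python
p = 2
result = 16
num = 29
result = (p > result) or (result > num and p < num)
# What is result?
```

Trace (tracking result):
p = 2  # -> p = 2
result = 16  # -> result = 16
num = 29  # -> num = 29
result = p > result or (result > num and p < num)  # -> result = False

Answer: False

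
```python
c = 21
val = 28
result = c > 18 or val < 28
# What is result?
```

Answer: True

Derivation:
Trace (tracking result):
c = 21  # -> c = 21
val = 28  # -> val = 28
result = c > 18 or val < 28  # -> result = True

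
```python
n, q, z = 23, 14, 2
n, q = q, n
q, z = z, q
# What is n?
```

Answer: 14

Derivation:
Trace (tracking n):
n, q, z = (23, 14, 2)  # -> n = 23, q = 14, z = 2
n, q = (q, n)  # -> n = 14, q = 23
q, z = (z, q)  # -> q = 2, z = 23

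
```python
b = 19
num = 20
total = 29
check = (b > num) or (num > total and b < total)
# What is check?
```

Trace (tracking check):
b = 19  # -> b = 19
num = 20  # -> num = 20
total = 29  # -> total = 29
check = b > num or (num > total and b < total)  # -> check = False

Answer: False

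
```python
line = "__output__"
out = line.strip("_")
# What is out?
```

Answer: 'output'

Derivation:
Trace (tracking out):
line = '__output__'  # -> line = '__output__'
out = line.strip('_')  # -> out = 'output'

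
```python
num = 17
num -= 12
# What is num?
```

Answer: 5

Derivation:
Trace (tracking num):
num = 17  # -> num = 17
num -= 12  # -> num = 5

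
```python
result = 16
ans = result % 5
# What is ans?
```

Answer: 1

Derivation:
Trace (tracking ans):
result = 16  # -> result = 16
ans = result % 5  # -> ans = 1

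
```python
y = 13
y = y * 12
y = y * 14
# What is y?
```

Answer: 2184

Derivation:
Trace (tracking y):
y = 13  # -> y = 13
y = y * 12  # -> y = 156
y = y * 14  # -> y = 2184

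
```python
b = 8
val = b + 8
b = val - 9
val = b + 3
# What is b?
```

Answer: 7

Derivation:
Trace (tracking b):
b = 8  # -> b = 8
val = b + 8  # -> val = 16
b = val - 9  # -> b = 7
val = b + 3  # -> val = 10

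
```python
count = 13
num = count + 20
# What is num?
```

Answer: 33

Derivation:
Trace (tracking num):
count = 13  # -> count = 13
num = count + 20  # -> num = 33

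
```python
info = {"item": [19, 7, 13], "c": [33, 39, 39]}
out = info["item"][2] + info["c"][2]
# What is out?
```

Trace (tracking out):
info = {'item': [19, 7, 13], 'c': [33, 39, 39]}  # -> info = {'item': [19, 7, 13], 'c': [33, 39, 39]}
out = info['item'][2] + info['c'][2]  # -> out = 52

Answer: 52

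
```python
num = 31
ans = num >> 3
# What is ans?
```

Trace (tracking ans):
num = 31  # -> num = 31
ans = num >> 3  # -> ans = 3

Answer: 3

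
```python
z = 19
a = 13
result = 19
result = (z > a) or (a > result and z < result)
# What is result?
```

Trace (tracking result):
z = 19  # -> z = 19
a = 13  # -> a = 13
result = 19  # -> result = 19
result = z > a or (a > result and z < result)  # -> result = True

Answer: True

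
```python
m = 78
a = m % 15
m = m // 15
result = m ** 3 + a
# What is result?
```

Answer: 128

Derivation:
Trace (tracking result):
m = 78  # -> m = 78
a = m % 15  # -> a = 3
m = m // 15  # -> m = 5
result = m ** 3 + a  # -> result = 128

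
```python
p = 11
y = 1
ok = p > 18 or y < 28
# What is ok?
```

Trace (tracking ok):
p = 11  # -> p = 11
y = 1  # -> y = 1
ok = p > 18 or y < 28  # -> ok = True

Answer: True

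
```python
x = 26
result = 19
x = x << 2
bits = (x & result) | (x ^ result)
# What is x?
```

Answer: 104

Derivation:
Trace (tracking x):
x = 26  # -> x = 26
result = 19  # -> result = 19
x = x << 2  # -> x = 104
bits = x & result | x ^ result  # -> bits = 123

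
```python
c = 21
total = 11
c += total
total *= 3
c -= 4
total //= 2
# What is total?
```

Trace (tracking total):
c = 21  # -> c = 21
total = 11  # -> total = 11
c += total  # -> c = 32
total *= 3  # -> total = 33
c -= 4  # -> c = 28
total //= 2  # -> total = 16

Answer: 16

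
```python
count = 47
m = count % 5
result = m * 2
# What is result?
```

Answer: 4

Derivation:
Trace (tracking result):
count = 47  # -> count = 47
m = count % 5  # -> m = 2
result = m * 2  # -> result = 4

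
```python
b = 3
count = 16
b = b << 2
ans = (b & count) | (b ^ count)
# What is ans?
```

Answer: 28

Derivation:
Trace (tracking ans):
b = 3  # -> b = 3
count = 16  # -> count = 16
b = b << 2  # -> b = 12
ans = b & count | b ^ count  # -> ans = 28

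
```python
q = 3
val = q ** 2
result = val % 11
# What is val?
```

Answer: 9

Derivation:
Trace (tracking val):
q = 3  # -> q = 3
val = q ** 2  # -> val = 9
result = val % 11  # -> result = 9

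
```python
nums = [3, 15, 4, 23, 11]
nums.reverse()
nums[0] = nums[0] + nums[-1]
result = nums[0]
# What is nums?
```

Answer: [14, 23, 4, 15, 3]

Derivation:
Trace (tracking nums):
nums = [3, 15, 4, 23, 11]  # -> nums = [3, 15, 4, 23, 11]
nums.reverse()  # -> nums = [11, 23, 4, 15, 3]
nums[0] = nums[0] + nums[-1]  # -> nums = [14, 23, 4, 15, 3]
result = nums[0]  # -> result = 14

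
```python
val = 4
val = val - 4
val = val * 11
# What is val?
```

Trace (tracking val):
val = 4  # -> val = 4
val = val - 4  # -> val = 0
val = val * 11  # -> val = 0

Answer: 0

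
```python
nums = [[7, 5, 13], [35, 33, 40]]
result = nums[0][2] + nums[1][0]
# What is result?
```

Answer: 48

Derivation:
Trace (tracking result):
nums = [[7, 5, 13], [35, 33, 40]]  # -> nums = [[7, 5, 13], [35, 33, 40]]
result = nums[0][2] + nums[1][0]  # -> result = 48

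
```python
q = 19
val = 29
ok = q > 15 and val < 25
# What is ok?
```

Trace (tracking ok):
q = 19  # -> q = 19
val = 29  # -> val = 29
ok = q > 15 and val < 25  # -> ok = False

Answer: False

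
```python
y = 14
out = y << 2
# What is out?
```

Answer: 56

Derivation:
Trace (tracking out):
y = 14  # -> y = 14
out = y << 2  # -> out = 56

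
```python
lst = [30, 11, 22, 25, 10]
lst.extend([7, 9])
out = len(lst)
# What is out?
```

Answer: 7

Derivation:
Trace (tracking out):
lst = [30, 11, 22, 25, 10]  # -> lst = [30, 11, 22, 25, 10]
lst.extend([7, 9])  # -> lst = [30, 11, 22, 25, 10, 7, 9]
out = len(lst)  # -> out = 7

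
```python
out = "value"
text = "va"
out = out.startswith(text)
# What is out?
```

Answer: True

Derivation:
Trace (tracking out):
out = 'value'  # -> out = 'value'
text = 'va'  # -> text = 'va'
out = out.startswith(text)  # -> out = True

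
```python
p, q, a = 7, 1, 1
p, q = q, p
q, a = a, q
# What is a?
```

Trace (tracking a):
p, q, a = (7, 1, 1)  # -> p = 7, q = 1, a = 1
p, q = (q, p)  # -> p = 1, q = 7
q, a = (a, q)  # -> q = 1, a = 7

Answer: 7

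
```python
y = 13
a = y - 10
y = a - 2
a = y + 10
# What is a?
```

Answer: 11

Derivation:
Trace (tracking a):
y = 13  # -> y = 13
a = y - 10  # -> a = 3
y = a - 2  # -> y = 1
a = y + 10  # -> a = 11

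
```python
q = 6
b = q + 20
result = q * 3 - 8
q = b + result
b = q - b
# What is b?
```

Trace (tracking b):
q = 6  # -> q = 6
b = q + 20  # -> b = 26
result = q * 3 - 8  # -> result = 10
q = b + result  # -> q = 36
b = q - b  # -> b = 10

Answer: 10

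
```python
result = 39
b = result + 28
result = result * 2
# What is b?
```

Trace (tracking b):
result = 39  # -> result = 39
b = result + 28  # -> b = 67
result = result * 2  # -> result = 78

Answer: 67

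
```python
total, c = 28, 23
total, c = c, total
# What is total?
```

Answer: 23

Derivation:
Trace (tracking total):
total, c = (28, 23)  # -> total = 28, c = 23
total, c = (c, total)  # -> total = 23, c = 28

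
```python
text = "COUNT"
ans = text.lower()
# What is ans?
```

Answer: 'count'

Derivation:
Trace (tracking ans):
text = 'COUNT'  # -> text = 'COUNT'
ans = text.lower()  # -> ans = 'count'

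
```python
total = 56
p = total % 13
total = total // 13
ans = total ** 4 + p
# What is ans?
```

Trace (tracking ans):
total = 56  # -> total = 56
p = total % 13  # -> p = 4
total = total // 13  # -> total = 4
ans = total ** 4 + p  # -> ans = 260

Answer: 260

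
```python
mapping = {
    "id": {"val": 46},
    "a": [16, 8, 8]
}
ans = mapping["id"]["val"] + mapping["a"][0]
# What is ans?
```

Trace (tracking ans):
mapping = {'id': {'val': 46}, 'a': [16, 8, 8]}  # -> mapping = {'id': {'val': 46}, 'a': [16, 8, 8]}
ans = mapping['id']['val'] + mapping['a'][0]  # -> ans = 62

Answer: 62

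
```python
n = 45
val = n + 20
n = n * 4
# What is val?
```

Trace (tracking val):
n = 45  # -> n = 45
val = n + 20  # -> val = 65
n = n * 4  # -> n = 180

Answer: 65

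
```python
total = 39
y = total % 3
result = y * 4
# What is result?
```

Trace (tracking result):
total = 39  # -> total = 39
y = total % 3  # -> y = 0
result = y * 4  # -> result = 0

Answer: 0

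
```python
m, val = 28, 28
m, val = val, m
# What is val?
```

Answer: 28

Derivation:
Trace (tracking val):
m, val = (28, 28)  # -> m = 28, val = 28
m, val = (val, m)  # -> m = 28, val = 28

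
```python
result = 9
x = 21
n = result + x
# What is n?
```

Answer: 30

Derivation:
Trace (tracking n):
result = 9  # -> result = 9
x = 21  # -> x = 21
n = result + x  # -> n = 30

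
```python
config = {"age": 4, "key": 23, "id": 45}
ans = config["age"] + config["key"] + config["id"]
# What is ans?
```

Trace (tracking ans):
config = {'age': 4, 'key': 23, 'id': 45}  # -> config = {'age': 4, 'key': 23, 'id': 45}
ans = config['age'] + config['key'] + config['id']  # -> ans = 72

Answer: 72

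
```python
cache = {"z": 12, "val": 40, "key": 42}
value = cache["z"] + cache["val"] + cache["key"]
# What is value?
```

Answer: 94

Derivation:
Trace (tracking value):
cache = {'z': 12, 'val': 40, 'key': 42}  # -> cache = {'z': 12, 'val': 40, 'key': 42}
value = cache['z'] + cache['val'] + cache['key']  # -> value = 94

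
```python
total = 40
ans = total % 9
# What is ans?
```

Answer: 4

Derivation:
Trace (tracking ans):
total = 40  # -> total = 40
ans = total % 9  # -> ans = 4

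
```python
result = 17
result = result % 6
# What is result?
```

Trace (tracking result):
result = 17  # -> result = 17
result = result % 6  # -> result = 5

Answer: 5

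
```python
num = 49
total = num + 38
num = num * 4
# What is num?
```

Trace (tracking num):
num = 49  # -> num = 49
total = num + 38  # -> total = 87
num = num * 4  # -> num = 196

Answer: 196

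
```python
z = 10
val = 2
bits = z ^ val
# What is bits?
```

Trace (tracking bits):
z = 10  # -> z = 10
val = 2  # -> val = 2
bits = z ^ val  # -> bits = 8

Answer: 8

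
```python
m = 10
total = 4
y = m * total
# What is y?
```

Trace (tracking y):
m = 10  # -> m = 10
total = 4  # -> total = 4
y = m * total  # -> y = 40

Answer: 40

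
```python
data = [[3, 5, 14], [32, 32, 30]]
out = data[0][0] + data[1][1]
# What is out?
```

Trace (tracking out):
data = [[3, 5, 14], [32, 32, 30]]  # -> data = [[3, 5, 14], [32, 32, 30]]
out = data[0][0] + data[1][1]  # -> out = 35

Answer: 35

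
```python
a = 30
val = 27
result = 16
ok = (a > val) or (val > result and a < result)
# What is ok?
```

Trace (tracking ok):
a = 30  # -> a = 30
val = 27  # -> val = 27
result = 16  # -> result = 16
ok = a > val or (val > result and a < result)  # -> ok = True

Answer: True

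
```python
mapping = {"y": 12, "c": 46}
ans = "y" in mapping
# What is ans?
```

Answer: True

Derivation:
Trace (tracking ans):
mapping = {'y': 12, 'c': 46}  # -> mapping = {'y': 12, 'c': 46}
ans = 'y' in mapping  # -> ans = True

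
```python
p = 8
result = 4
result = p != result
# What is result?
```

Answer: True

Derivation:
Trace (tracking result):
p = 8  # -> p = 8
result = 4  # -> result = 4
result = p != result  # -> result = True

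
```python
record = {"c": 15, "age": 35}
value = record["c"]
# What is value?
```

Trace (tracking value):
record = {'c': 15, 'age': 35}  # -> record = {'c': 15, 'age': 35}
value = record['c']  # -> value = 15

Answer: 15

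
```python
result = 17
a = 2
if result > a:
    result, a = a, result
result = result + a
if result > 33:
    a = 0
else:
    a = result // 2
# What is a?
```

Trace (tracking a):
result = 17  # -> result = 17
a = 2  # -> a = 2
if result > a:  # condition is True
    result, a = (a, result)  # -> result = 2, a = 17
result = result + a  # -> result = 19
if result > 33:  # condition is False
else:
    a = result // 2  # -> a = 9

Answer: 9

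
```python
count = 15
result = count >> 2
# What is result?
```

Trace (tracking result):
count = 15  # -> count = 15
result = count >> 2  # -> result = 3

Answer: 3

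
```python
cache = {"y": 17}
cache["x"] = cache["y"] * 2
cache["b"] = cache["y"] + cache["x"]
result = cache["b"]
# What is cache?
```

Answer: {'y': 17, 'x': 34, 'b': 51}

Derivation:
Trace (tracking cache):
cache = {'y': 17}  # -> cache = {'y': 17}
cache['x'] = cache['y'] * 2  # -> cache = {'y': 17, 'x': 34}
cache['b'] = cache['y'] + cache['x']  # -> cache = {'y': 17, 'x': 34, 'b': 51}
result = cache['b']  # -> result = 51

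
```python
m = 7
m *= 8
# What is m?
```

Trace (tracking m):
m = 7  # -> m = 7
m *= 8  # -> m = 56

Answer: 56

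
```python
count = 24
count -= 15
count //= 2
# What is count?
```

Trace (tracking count):
count = 24  # -> count = 24
count -= 15  # -> count = 9
count //= 2  # -> count = 4

Answer: 4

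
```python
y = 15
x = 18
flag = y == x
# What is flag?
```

Trace (tracking flag):
y = 15  # -> y = 15
x = 18  # -> x = 18
flag = y == x  # -> flag = False

Answer: False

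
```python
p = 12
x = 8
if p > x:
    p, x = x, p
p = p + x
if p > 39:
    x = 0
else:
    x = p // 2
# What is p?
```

Trace (tracking p):
p = 12  # -> p = 12
x = 8  # -> x = 8
if p > x:  # condition is True
    p, x = (x, p)  # -> p = 8, x = 12
p = p + x  # -> p = 20
if p > 39:  # condition is False
else:
    x = p // 2  # -> x = 10

Answer: 20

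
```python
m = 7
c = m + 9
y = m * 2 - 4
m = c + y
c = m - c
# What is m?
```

Answer: 26

Derivation:
Trace (tracking m):
m = 7  # -> m = 7
c = m + 9  # -> c = 16
y = m * 2 - 4  # -> y = 10
m = c + y  # -> m = 26
c = m - c  # -> c = 10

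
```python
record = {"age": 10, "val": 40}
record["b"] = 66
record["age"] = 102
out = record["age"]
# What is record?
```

Trace (tracking record):
record = {'age': 10, 'val': 40}  # -> record = {'age': 10, 'val': 40}
record['b'] = 66  # -> record = {'age': 10, 'val': 40, 'b': 66}
record['age'] = 102  # -> record = {'age': 102, 'val': 40, 'b': 66}
out = record['age']  # -> out = 102

Answer: {'age': 102, 'val': 40, 'b': 66}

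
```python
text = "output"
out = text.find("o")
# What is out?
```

Answer: 0

Derivation:
Trace (tracking out):
text = 'output'  # -> text = 'output'
out = text.find('o')  # -> out = 0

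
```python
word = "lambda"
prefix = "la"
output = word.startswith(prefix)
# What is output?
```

Answer: True

Derivation:
Trace (tracking output):
word = 'lambda'  # -> word = 'lambda'
prefix = 'la'  # -> prefix = 'la'
output = word.startswith(prefix)  # -> output = True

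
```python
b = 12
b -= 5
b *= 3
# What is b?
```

Answer: 21

Derivation:
Trace (tracking b):
b = 12  # -> b = 12
b -= 5  # -> b = 7
b *= 3  # -> b = 21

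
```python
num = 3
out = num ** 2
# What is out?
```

Answer: 9

Derivation:
Trace (tracking out):
num = 3  # -> num = 3
out = num ** 2  # -> out = 9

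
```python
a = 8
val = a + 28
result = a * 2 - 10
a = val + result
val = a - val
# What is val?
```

Answer: 6

Derivation:
Trace (tracking val):
a = 8  # -> a = 8
val = a + 28  # -> val = 36
result = a * 2 - 10  # -> result = 6
a = val + result  # -> a = 42
val = a - val  # -> val = 6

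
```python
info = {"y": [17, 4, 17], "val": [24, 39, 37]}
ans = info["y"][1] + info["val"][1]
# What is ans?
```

Trace (tracking ans):
info = {'y': [17, 4, 17], 'val': [24, 39, 37]}  # -> info = {'y': [17, 4, 17], 'val': [24, 39, 37]}
ans = info['y'][1] + info['val'][1]  # -> ans = 43

Answer: 43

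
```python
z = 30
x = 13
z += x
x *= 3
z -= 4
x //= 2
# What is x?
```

Trace (tracking x):
z = 30  # -> z = 30
x = 13  # -> x = 13
z += x  # -> z = 43
x *= 3  # -> x = 39
z -= 4  # -> z = 39
x //= 2  # -> x = 19

Answer: 19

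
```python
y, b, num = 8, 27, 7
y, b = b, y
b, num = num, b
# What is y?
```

Trace (tracking y):
y, b, num = (8, 27, 7)  # -> y = 8, b = 27, num = 7
y, b = (b, y)  # -> y = 27, b = 8
b, num = (num, b)  # -> b = 7, num = 8

Answer: 27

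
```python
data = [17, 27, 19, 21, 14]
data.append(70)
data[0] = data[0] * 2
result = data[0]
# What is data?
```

Answer: [34, 27, 19, 21, 14, 70]

Derivation:
Trace (tracking data):
data = [17, 27, 19, 21, 14]  # -> data = [17, 27, 19, 21, 14]
data.append(70)  # -> data = [17, 27, 19, 21, 14, 70]
data[0] = data[0] * 2  # -> data = [34, 27, 19, 21, 14, 70]
result = data[0]  # -> result = 34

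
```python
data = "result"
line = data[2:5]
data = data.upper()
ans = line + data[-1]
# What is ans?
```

Answer: 'sulT'

Derivation:
Trace (tracking ans):
data = 'result'  # -> data = 'result'
line = data[2:5]  # -> line = 'sul'
data = data.upper()  # -> data = 'RESULT'
ans = line + data[-1]  # -> ans = 'sulT'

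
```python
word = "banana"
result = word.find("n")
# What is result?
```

Trace (tracking result):
word = 'banana'  # -> word = 'banana'
result = word.find('n')  # -> result = 2

Answer: 2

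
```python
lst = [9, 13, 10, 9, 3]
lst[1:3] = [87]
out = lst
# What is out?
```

Answer: [9, 87, 9, 3]

Derivation:
Trace (tracking out):
lst = [9, 13, 10, 9, 3]  # -> lst = [9, 13, 10, 9, 3]
lst[1:3] = [87]  # -> lst = [9, 87, 9, 3]
out = lst  # -> out = [9, 87, 9, 3]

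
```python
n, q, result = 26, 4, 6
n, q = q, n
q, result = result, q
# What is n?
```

Answer: 4

Derivation:
Trace (tracking n):
n, q, result = (26, 4, 6)  # -> n = 26, q = 4, result = 6
n, q = (q, n)  # -> n = 4, q = 26
q, result = (result, q)  # -> q = 6, result = 26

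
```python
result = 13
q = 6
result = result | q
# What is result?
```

Answer: 15

Derivation:
Trace (tracking result):
result = 13  # -> result = 13
q = 6  # -> q = 6
result = result | q  # -> result = 15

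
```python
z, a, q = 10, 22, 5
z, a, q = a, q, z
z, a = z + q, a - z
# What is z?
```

Trace (tracking z):
z, a, q = (10, 22, 5)  # -> z = 10, a = 22, q = 5
z, a, q = (a, q, z)  # -> z = 22, a = 5, q = 10
z, a = (z + q, a - z)  # -> z = 32, a = -17

Answer: 32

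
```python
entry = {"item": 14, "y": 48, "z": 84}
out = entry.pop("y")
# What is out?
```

Trace (tracking out):
entry = {'item': 14, 'y': 48, 'z': 84}  # -> entry = {'item': 14, 'y': 48, 'z': 84}
out = entry.pop('y')  # -> out = 48

Answer: 48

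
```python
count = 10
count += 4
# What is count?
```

Trace (tracking count):
count = 10  # -> count = 10
count += 4  # -> count = 14

Answer: 14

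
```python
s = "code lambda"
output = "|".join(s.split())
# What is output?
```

Trace (tracking output):
s = 'code lambda'  # -> s = 'code lambda'
output = '|'.join(s.split())  # -> output = 'code|lambda'

Answer: 'code|lambda'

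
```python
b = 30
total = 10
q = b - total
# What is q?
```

Answer: 20

Derivation:
Trace (tracking q):
b = 30  # -> b = 30
total = 10  # -> total = 10
q = b - total  # -> q = 20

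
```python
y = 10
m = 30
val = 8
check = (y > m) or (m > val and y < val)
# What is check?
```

Answer: False

Derivation:
Trace (tracking check):
y = 10  # -> y = 10
m = 30  # -> m = 30
val = 8  # -> val = 8
check = y > m or (m > val and y < val)  # -> check = False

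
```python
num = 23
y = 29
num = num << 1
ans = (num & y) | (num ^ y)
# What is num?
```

Trace (tracking num):
num = 23  # -> num = 23
y = 29  # -> y = 29
num = num << 1  # -> num = 46
ans = num & y | num ^ y  # -> ans = 63

Answer: 46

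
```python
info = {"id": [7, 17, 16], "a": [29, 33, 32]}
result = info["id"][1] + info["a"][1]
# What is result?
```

Trace (tracking result):
info = {'id': [7, 17, 16], 'a': [29, 33, 32]}  # -> info = {'id': [7, 17, 16], 'a': [29, 33, 32]}
result = info['id'][1] + info['a'][1]  # -> result = 50

Answer: 50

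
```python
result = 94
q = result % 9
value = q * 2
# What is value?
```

Trace (tracking value):
result = 94  # -> result = 94
q = result % 9  # -> q = 4
value = q * 2  # -> value = 8

Answer: 8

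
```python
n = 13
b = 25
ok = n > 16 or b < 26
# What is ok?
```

Answer: True

Derivation:
Trace (tracking ok):
n = 13  # -> n = 13
b = 25  # -> b = 25
ok = n > 16 or b < 26  # -> ok = True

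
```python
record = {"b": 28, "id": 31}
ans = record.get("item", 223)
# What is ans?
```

Answer: 223

Derivation:
Trace (tracking ans):
record = {'b': 28, 'id': 31}  # -> record = {'b': 28, 'id': 31}
ans = record.get('item', 223)  # -> ans = 223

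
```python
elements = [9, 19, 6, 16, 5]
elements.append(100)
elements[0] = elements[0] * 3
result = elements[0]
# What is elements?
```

Trace (tracking elements):
elements = [9, 19, 6, 16, 5]  # -> elements = [9, 19, 6, 16, 5]
elements.append(100)  # -> elements = [9, 19, 6, 16, 5, 100]
elements[0] = elements[0] * 3  # -> elements = [27, 19, 6, 16, 5, 100]
result = elements[0]  # -> result = 27

Answer: [27, 19, 6, 16, 5, 100]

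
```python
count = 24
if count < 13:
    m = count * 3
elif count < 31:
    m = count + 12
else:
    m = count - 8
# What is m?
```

Trace (tracking m):
count = 24  # -> count = 24
if count < 13:  # condition is False
elif count < 31:  # condition is True
    m = count + 12  # -> m = 36

Answer: 36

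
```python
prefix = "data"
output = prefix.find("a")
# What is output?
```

Answer: 1

Derivation:
Trace (tracking output):
prefix = 'data'  # -> prefix = 'data'
output = prefix.find('a')  # -> output = 1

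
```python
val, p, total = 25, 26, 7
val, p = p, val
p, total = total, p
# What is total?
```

Answer: 25

Derivation:
Trace (tracking total):
val, p, total = (25, 26, 7)  # -> val = 25, p = 26, total = 7
val, p = (p, val)  # -> val = 26, p = 25
p, total = (total, p)  # -> p = 7, total = 25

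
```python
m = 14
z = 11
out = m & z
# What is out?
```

Answer: 10

Derivation:
Trace (tracking out):
m = 14  # -> m = 14
z = 11  # -> z = 11
out = m & z  # -> out = 10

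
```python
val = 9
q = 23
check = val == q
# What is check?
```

Trace (tracking check):
val = 9  # -> val = 9
q = 23  # -> q = 23
check = val == q  # -> check = False

Answer: False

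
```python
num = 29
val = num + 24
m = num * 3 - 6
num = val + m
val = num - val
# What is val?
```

Answer: 81

Derivation:
Trace (tracking val):
num = 29  # -> num = 29
val = num + 24  # -> val = 53
m = num * 3 - 6  # -> m = 81
num = val + m  # -> num = 134
val = num - val  # -> val = 81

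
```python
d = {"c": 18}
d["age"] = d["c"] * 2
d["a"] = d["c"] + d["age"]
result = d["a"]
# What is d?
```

Trace (tracking d):
d = {'c': 18}  # -> d = {'c': 18}
d['age'] = d['c'] * 2  # -> d = {'c': 18, 'age': 36}
d['a'] = d['c'] + d['age']  # -> d = {'c': 18, 'age': 36, 'a': 54}
result = d['a']  # -> result = 54

Answer: {'c': 18, 'age': 36, 'a': 54}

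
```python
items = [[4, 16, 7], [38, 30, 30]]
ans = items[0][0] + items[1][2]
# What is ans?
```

Trace (tracking ans):
items = [[4, 16, 7], [38, 30, 30]]  # -> items = [[4, 16, 7], [38, 30, 30]]
ans = items[0][0] + items[1][2]  # -> ans = 34

Answer: 34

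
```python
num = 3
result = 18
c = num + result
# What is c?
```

Answer: 21

Derivation:
Trace (tracking c):
num = 3  # -> num = 3
result = 18  # -> result = 18
c = num + result  # -> c = 21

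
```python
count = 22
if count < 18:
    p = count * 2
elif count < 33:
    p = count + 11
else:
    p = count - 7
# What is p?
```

Answer: 33

Derivation:
Trace (tracking p):
count = 22  # -> count = 22
if count < 18:  # condition is False
elif count < 33:  # condition is True
    p = count + 11  # -> p = 33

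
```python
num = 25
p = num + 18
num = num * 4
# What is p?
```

Answer: 43

Derivation:
Trace (tracking p):
num = 25  # -> num = 25
p = num + 18  # -> p = 43
num = num * 4  # -> num = 100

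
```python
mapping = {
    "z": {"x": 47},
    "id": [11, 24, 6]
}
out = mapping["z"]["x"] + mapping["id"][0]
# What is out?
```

Trace (tracking out):
mapping = {'z': {'x': 47}, 'id': [11, 24, 6]}  # -> mapping = {'z': {'x': 47}, 'id': [11, 24, 6]}
out = mapping['z']['x'] + mapping['id'][0]  # -> out = 58

Answer: 58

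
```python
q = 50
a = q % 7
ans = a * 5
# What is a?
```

Trace (tracking a):
q = 50  # -> q = 50
a = q % 7  # -> a = 1
ans = a * 5  # -> ans = 5

Answer: 1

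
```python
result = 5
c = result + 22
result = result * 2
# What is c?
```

Trace (tracking c):
result = 5  # -> result = 5
c = result + 22  # -> c = 27
result = result * 2  # -> result = 10

Answer: 27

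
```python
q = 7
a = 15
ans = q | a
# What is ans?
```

Answer: 15

Derivation:
Trace (tracking ans):
q = 7  # -> q = 7
a = 15  # -> a = 15
ans = q | a  # -> ans = 15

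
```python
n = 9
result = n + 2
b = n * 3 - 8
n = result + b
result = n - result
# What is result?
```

Trace (tracking result):
n = 9  # -> n = 9
result = n + 2  # -> result = 11
b = n * 3 - 8  # -> b = 19
n = result + b  # -> n = 30
result = n - result  # -> result = 19

Answer: 19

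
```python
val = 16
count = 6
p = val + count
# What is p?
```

Answer: 22

Derivation:
Trace (tracking p):
val = 16  # -> val = 16
count = 6  # -> count = 6
p = val + count  # -> p = 22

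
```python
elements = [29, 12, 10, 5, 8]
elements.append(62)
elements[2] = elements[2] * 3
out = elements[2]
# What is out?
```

Answer: 30

Derivation:
Trace (tracking out):
elements = [29, 12, 10, 5, 8]  # -> elements = [29, 12, 10, 5, 8]
elements.append(62)  # -> elements = [29, 12, 10, 5, 8, 62]
elements[2] = elements[2] * 3  # -> elements = [29, 12, 30, 5, 8, 62]
out = elements[2]  # -> out = 30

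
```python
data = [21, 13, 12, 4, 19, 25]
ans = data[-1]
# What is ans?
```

Answer: 25

Derivation:
Trace (tracking ans):
data = [21, 13, 12, 4, 19, 25]  # -> data = [21, 13, 12, 4, 19, 25]
ans = data[-1]  # -> ans = 25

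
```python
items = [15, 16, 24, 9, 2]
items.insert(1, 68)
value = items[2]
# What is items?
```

Trace (tracking items):
items = [15, 16, 24, 9, 2]  # -> items = [15, 16, 24, 9, 2]
items.insert(1, 68)  # -> items = [15, 68, 16, 24, 9, 2]
value = items[2]  # -> value = 16

Answer: [15, 68, 16, 24, 9, 2]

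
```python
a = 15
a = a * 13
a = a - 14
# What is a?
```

Answer: 181

Derivation:
Trace (tracking a):
a = 15  # -> a = 15
a = a * 13  # -> a = 195
a = a - 14  # -> a = 181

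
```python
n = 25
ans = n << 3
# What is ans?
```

Trace (tracking ans):
n = 25  # -> n = 25
ans = n << 3  # -> ans = 200

Answer: 200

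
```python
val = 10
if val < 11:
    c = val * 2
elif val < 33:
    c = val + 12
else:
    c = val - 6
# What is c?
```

Answer: 20

Derivation:
Trace (tracking c):
val = 10  # -> val = 10
if val < 11:  # condition is True
    c = val * 2  # -> c = 20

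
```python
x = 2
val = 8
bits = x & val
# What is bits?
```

Answer: 0

Derivation:
Trace (tracking bits):
x = 2  # -> x = 2
val = 8  # -> val = 8
bits = x & val  # -> bits = 0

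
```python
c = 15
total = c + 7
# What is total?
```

Answer: 22

Derivation:
Trace (tracking total):
c = 15  # -> c = 15
total = c + 7  # -> total = 22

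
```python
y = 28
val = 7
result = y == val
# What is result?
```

Trace (tracking result):
y = 28  # -> y = 28
val = 7  # -> val = 7
result = y == val  # -> result = False

Answer: False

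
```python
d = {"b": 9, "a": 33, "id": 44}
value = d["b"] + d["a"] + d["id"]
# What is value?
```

Trace (tracking value):
d = {'b': 9, 'a': 33, 'id': 44}  # -> d = {'b': 9, 'a': 33, 'id': 44}
value = d['b'] + d['a'] + d['id']  # -> value = 86

Answer: 86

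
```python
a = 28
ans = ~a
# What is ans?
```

Answer: -29

Derivation:
Trace (tracking ans):
a = 28  # -> a = 28
ans = ~a  # -> ans = -29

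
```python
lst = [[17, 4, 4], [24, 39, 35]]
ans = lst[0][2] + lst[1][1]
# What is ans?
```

Trace (tracking ans):
lst = [[17, 4, 4], [24, 39, 35]]  # -> lst = [[17, 4, 4], [24, 39, 35]]
ans = lst[0][2] + lst[1][1]  # -> ans = 43

Answer: 43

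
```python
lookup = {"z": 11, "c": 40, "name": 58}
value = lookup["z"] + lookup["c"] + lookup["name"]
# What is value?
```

Answer: 109

Derivation:
Trace (tracking value):
lookup = {'z': 11, 'c': 40, 'name': 58}  # -> lookup = {'z': 11, 'c': 40, 'name': 58}
value = lookup['z'] + lookup['c'] + lookup['name']  # -> value = 109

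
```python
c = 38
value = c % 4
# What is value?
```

Trace (tracking value):
c = 38  # -> c = 38
value = c % 4  # -> value = 2

Answer: 2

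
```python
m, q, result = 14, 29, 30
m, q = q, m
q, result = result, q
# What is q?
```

Trace (tracking q):
m, q, result = (14, 29, 30)  # -> m = 14, q = 29, result = 30
m, q = (q, m)  # -> m = 29, q = 14
q, result = (result, q)  # -> q = 30, result = 14

Answer: 30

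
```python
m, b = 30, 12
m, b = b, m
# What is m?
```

Answer: 12

Derivation:
Trace (tracking m):
m, b = (30, 12)  # -> m = 30, b = 12
m, b = (b, m)  # -> m = 12, b = 30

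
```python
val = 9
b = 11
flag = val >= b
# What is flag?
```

Trace (tracking flag):
val = 9  # -> val = 9
b = 11  # -> b = 11
flag = val >= b  # -> flag = False

Answer: False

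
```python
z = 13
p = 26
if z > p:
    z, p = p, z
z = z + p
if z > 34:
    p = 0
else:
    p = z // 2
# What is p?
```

Trace (tracking p):
z = 13  # -> z = 13
p = 26  # -> p = 26
if z > p:  # condition is False
z = z + p  # -> z = 39
if z > 34:  # condition is True
    p = 0  # -> p = 0

Answer: 0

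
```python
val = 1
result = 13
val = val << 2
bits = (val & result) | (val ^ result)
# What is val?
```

Answer: 4

Derivation:
Trace (tracking val):
val = 1  # -> val = 1
result = 13  # -> result = 13
val = val << 2  # -> val = 4
bits = val & result | val ^ result  # -> bits = 13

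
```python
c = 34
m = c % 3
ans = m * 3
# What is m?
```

Answer: 1

Derivation:
Trace (tracking m):
c = 34  # -> c = 34
m = c % 3  # -> m = 1
ans = m * 3  # -> ans = 3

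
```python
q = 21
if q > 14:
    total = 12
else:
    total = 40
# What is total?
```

Trace (tracking total):
q = 21  # -> q = 21
if q > 14:  # condition is True
    total = 12  # -> total = 12

Answer: 12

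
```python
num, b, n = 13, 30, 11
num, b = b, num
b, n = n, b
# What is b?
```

Trace (tracking b):
num, b, n = (13, 30, 11)  # -> num = 13, b = 30, n = 11
num, b = (b, num)  # -> num = 30, b = 13
b, n = (n, b)  # -> b = 11, n = 13

Answer: 11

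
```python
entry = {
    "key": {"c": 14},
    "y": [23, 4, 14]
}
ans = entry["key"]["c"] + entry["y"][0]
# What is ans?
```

Answer: 37

Derivation:
Trace (tracking ans):
entry = {'key': {'c': 14}, 'y': [23, 4, 14]}  # -> entry = {'key': {'c': 14}, 'y': [23, 4, 14]}
ans = entry['key']['c'] + entry['y'][0]  # -> ans = 37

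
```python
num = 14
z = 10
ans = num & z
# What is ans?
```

Answer: 10

Derivation:
Trace (tracking ans):
num = 14  # -> num = 14
z = 10  # -> z = 10
ans = num & z  # -> ans = 10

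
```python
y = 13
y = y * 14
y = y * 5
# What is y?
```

Answer: 910

Derivation:
Trace (tracking y):
y = 13  # -> y = 13
y = y * 14  # -> y = 182
y = y * 5  # -> y = 910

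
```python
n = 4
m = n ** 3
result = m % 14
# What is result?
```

Answer: 8

Derivation:
Trace (tracking result):
n = 4  # -> n = 4
m = n ** 3  # -> m = 64
result = m % 14  # -> result = 8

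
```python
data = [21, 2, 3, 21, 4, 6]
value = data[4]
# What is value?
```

Trace (tracking value):
data = [21, 2, 3, 21, 4, 6]  # -> data = [21, 2, 3, 21, 4, 6]
value = data[4]  # -> value = 4

Answer: 4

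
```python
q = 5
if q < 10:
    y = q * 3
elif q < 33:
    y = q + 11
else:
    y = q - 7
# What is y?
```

Answer: 15

Derivation:
Trace (tracking y):
q = 5  # -> q = 5
if q < 10:  # condition is True
    y = q * 3  # -> y = 15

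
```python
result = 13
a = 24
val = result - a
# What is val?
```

Answer: -11

Derivation:
Trace (tracking val):
result = 13  # -> result = 13
a = 24  # -> a = 24
val = result - a  # -> val = -11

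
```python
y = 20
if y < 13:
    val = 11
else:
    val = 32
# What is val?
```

Answer: 32

Derivation:
Trace (tracking val):
y = 20  # -> y = 20
if y < 13:  # condition is False
else:
    val = 32  # -> val = 32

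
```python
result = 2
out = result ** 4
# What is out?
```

Answer: 16

Derivation:
Trace (tracking out):
result = 2  # -> result = 2
out = result ** 4  # -> out = 16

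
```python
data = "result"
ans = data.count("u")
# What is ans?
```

Answer: 1

Derivation:
Trace (tracking ans):
data = 'result'  # -> data = 'result'
ans = data.count('u')  # -> ans = 1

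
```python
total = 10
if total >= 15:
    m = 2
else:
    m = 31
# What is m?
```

Answer: 31

Derivation:
Trace (tracking m):
total = 10  # -> total = 10
if total >= 15:  # condition is False
else:
    m = 31  # -> m = 31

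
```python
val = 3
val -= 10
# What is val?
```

Trace (tracking val):
val = 3  # -> val = 3
val -= 10  # -> val = -7

Answer: -7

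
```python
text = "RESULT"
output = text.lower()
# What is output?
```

Trace (tracking output):
text = 'RESULT'  # -> text = 'RESULT'
output = text.lower()  # -> output = 'result'

Answer: 'result'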